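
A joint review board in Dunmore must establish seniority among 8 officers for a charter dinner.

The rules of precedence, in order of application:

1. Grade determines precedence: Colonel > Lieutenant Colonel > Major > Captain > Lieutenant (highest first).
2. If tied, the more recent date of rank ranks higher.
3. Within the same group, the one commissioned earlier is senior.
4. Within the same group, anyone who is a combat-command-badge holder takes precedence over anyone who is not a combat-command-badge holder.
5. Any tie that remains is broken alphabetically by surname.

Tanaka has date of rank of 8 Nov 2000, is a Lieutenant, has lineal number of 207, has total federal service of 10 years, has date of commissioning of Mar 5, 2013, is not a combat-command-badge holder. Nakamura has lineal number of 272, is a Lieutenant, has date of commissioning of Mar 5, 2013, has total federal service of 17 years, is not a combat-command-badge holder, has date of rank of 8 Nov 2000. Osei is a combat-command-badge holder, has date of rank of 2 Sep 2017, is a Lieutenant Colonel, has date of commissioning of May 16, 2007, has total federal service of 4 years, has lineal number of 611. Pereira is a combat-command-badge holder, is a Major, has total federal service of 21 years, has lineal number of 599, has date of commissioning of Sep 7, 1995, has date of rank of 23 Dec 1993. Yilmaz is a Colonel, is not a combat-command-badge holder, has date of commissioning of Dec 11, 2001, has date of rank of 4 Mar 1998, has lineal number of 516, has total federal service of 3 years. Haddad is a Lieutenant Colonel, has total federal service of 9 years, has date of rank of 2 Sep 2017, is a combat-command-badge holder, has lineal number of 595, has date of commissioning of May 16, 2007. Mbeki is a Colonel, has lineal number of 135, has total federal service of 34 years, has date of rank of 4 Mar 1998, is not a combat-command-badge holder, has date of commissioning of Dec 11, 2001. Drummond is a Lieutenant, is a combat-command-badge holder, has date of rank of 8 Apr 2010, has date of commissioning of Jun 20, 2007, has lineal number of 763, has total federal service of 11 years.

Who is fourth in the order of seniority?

Osei

By grade: Mbeki and Yilmaz (Colonel); then Haddad and Osei (Lieutenant Colonel); then Pereira (Major); then Drummond, Nakamura and Tanaka (Lieutenant).
Mbeki and Yilmaz both have date of rank 4 Mar 1998, so the next rule applies.
Mbeki and Yilmaz both have date of commissioning Dec 11, 2001, so the next rule applies.
Mbeki and Yilmaz are each not a combat-command-badge holder, so the next rule applies.
Among Mbeki and Yilmaz, alphabetically by surname: Mbeki before Yilmaz.
Haddad and Osei both have date of rank 2 Sep 2017, so the next rule applies.
Haddad and Osei both have date of commissioning May 16, 2007, so the next rule applies.
Haddad and Osei are each a combat-command-badge holder, so the next rule applies.
Among Haddad and Osei, alphabetically by surname: Haddad before Osei.
Among Drummond, Nakamura and Tanaka, by date of rank (later first): Drummond (8 Apr 2010) before Nakamura and Tanaka (8 Nov 2000).
Nakamura and Tanaka both have date of commissioning Mar 5, 2013, so the next rule applies.
Nakamura and Tanaka are each not a combat-command-badge holder, so the next rule applies.
Among Nakamura and Tanaka, alphabetically by surname: Nakamura before Tanaka.
Order: Mbeki, Yilmaz, Haddad, Osei, Pereira, Drummond, Nakamura, Tanaka.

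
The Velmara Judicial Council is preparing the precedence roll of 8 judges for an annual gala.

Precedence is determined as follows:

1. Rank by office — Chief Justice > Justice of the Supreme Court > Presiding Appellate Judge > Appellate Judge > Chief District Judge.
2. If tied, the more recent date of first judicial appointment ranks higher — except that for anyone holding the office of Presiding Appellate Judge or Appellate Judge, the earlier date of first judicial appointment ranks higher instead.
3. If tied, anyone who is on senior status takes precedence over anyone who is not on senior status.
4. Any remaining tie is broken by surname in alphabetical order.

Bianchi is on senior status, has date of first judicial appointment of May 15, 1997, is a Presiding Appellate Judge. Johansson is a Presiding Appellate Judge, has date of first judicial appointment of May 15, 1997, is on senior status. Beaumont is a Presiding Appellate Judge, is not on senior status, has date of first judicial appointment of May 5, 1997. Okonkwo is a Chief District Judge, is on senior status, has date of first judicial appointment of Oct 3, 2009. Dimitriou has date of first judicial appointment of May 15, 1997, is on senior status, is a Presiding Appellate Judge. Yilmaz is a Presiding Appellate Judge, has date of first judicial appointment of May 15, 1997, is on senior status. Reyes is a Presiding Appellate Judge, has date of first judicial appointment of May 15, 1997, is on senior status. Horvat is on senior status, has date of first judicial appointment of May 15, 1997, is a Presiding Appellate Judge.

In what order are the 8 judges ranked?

Beaumont, Bianchi, Dimitriou, Horvat, Johansson, Reyes, Yilmaz, Okonkwo

By office: Beaumont, Bianchi, Dimitriou, Horvat, Johansson, Reyes and Yilmaz (Presiding Appellate Judge); then Okonkwo (Chief District Judge).
Among Beaumont, Bianchi, Dimitriou, Horvat, Johansson, Reyes and Yilmaz, by date of first judicial appointment (earlier first) (reversed rule for this group): Beaumont (May 5, 1997) before Bianchi, Dimitriou, Horvat, Johansson, Reyes and Yilmaz (May 15, 1997).
Bianchi, Dimitriou, Horvat, Johansson, Reyes and Yilmaz are each on senior status, so the next rule applies.
Among Bianchi, Dimitriou, Horvat, Johansson, Reyes and Yilmaz, alphabetically by surname: Bianchi before Dimitriou before Horvat before Johansson before Reyes before Yilmaz.
Full order: Beaumont, Bianchi, Dimitriou, Horvat, Johansson, Reyes, Yilmaz, Okonkwo.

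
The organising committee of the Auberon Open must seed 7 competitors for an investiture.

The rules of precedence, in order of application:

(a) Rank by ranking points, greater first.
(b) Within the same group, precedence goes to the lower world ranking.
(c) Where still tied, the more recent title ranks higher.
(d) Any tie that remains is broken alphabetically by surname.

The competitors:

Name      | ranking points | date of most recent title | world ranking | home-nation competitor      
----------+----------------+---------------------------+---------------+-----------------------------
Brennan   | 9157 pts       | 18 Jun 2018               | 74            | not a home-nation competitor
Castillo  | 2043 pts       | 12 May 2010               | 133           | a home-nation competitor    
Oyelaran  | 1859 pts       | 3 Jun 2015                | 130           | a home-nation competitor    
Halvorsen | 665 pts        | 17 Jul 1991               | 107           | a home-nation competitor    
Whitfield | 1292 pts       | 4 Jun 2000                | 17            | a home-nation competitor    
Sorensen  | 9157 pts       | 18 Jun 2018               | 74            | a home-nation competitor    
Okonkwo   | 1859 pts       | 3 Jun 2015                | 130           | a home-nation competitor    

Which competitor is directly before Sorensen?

Brennan

By ranking points (higher first): Brennan and Sorensen (both 9157 pts); then Castillo (2043 pts); then Okonkwo and Oyelaran (both 1859 pts); then Whitfield (1292 pts); then Halvorsen (665 pts).
Brennan and Sorensen both have world ranking 74, so the next rule applies.
Brennan and Sorensen both have date of most recent title 18 Jun 2018, so the next rule applies.
Among Brennan and Sorensen, alphabetically by surname: Brennan before Sorensen.
Okonkwo and Oyelaran both have world ranking 130, so the next rule applies.
Okonkwo and Oyelaran both have date of most recent title 3 Jun 2015, so the next rule applies.
Among Okonkwo and Oyelaran, alphabetically by surname: Okonkwo before Oyelaran.
Order: Brennan, Sorensen, Castillo, Okonkwo, Oyelaran, Whitfield, Halvorsen.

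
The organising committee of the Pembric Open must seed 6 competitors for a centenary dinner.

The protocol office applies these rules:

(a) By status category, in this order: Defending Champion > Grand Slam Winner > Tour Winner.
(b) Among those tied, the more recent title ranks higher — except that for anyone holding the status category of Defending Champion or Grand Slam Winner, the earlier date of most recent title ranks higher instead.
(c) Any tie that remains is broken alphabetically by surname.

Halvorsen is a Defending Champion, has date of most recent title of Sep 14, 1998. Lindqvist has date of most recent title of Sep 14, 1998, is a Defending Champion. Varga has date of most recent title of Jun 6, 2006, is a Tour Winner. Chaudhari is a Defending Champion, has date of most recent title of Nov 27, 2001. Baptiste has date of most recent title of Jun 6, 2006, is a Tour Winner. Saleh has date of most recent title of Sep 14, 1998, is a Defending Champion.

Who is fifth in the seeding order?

Baptiste

By status category: Halvorsen, Lindqvist, Saleh and Chaudhari (Defending Champion); then Baptiste and Varga (Tour Winner).
Among Halvorsen, Lindqvist, Saleh and Chaudhari, by date of most recent title (earlier first) (reversed rule for this group): Halvorsen, Lindqvist and Saleh (Sep 14, 1998) before Chaudhari (Nov 27, 2001).
Among Halvorsen, Lindqvist and Saleh, alphabetically by surname: Halvorsen before Lindqvist before Saleh.
Baptiste and Varga both have date of most recent title Jun 6, 2006, so the next rule applies.
Among Baptiste and Varga, alphabetically by surname: Baptiste before Varga.
Order: Halvorsen, Lindqvist, Saleh, Chaudhari, Baptiste, Varga.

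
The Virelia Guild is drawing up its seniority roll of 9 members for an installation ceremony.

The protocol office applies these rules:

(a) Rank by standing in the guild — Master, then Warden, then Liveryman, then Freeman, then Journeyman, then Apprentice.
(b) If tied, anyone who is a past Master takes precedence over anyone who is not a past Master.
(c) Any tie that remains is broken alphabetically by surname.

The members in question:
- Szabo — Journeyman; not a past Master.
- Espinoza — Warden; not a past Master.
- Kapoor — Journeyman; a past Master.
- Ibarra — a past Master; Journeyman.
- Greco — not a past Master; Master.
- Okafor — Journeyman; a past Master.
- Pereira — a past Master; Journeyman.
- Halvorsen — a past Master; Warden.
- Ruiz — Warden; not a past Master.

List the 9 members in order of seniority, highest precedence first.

Greco, Halvorsen, Espinoza, Ruiz, Ibarra, Kapoor, Okafor, Pereira, Szabo

By standing in the guild: Greco (Master); then Halvorsen, Espinoza and Ruiz (Warden); then Ibarra, Kapoor, Okafor, Pereira and Szabo (Journeyman).
Among Halvorsen, Espinoza and Ruiz, a past Master before not a past Master: Halvorsen (a past Master) before Espinoza and Ruiz (not a past Master).
Among Espinoza and Ruiz, alphabetically by surname: Espinoza before Ruiz.
Among Ibarra, Kapoor, Okafor, Pereira and Szabo, a past Master before not a past Master: Ibarra, Kapoor, Okafor and Pereira (a past Master) before Szabo (not a past Master).
Among Ibarra, Kapoor, Okafor and Pereira, alphabetically by surname: Ibarra before Kapoor before Okafor before Pereira.
Full order: Greco, Halvorsen, Espinoza, Ruiz, Ibarra, Kapoor, Okafor, Pereira, Szabo.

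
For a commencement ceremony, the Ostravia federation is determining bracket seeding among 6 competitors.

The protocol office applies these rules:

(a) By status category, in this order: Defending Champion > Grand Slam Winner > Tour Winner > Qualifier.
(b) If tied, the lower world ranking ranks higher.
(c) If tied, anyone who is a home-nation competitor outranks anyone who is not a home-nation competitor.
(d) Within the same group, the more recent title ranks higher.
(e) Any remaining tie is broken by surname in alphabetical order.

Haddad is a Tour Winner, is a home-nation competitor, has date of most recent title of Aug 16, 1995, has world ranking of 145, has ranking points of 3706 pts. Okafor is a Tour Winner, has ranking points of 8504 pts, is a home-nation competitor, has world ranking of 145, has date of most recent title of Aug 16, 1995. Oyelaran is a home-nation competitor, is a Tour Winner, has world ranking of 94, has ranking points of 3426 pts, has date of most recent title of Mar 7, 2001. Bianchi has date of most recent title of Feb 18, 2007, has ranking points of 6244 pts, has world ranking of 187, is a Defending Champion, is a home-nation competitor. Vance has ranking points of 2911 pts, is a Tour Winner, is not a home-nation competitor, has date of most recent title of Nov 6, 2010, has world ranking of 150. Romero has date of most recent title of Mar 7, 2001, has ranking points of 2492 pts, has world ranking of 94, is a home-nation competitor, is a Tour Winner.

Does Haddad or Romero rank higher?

Romero

By status category: Bianchi (Defending Champion); then Oyelaran, Romero, Haddad, Okafor and Vance (Tour Winner).
Among Oyelaran, Romero, Haddad, Okafor and Vance, by world ranking (lower first): Oyelaran and Romero (94) before Haddad and Okafor (145) before Vance (150).
Oyelaran and Romero are each a home-nation competitor, so the next rule applies.
Oyelaran and Romero both have date of most recent title Mar 7, 2001, so the next rule applies.
Among Oyelaran and Romero, alphabetically by surname: Oyelaran before Romero.
Haddad and Okafor are each a home-nation competitor, so the next rule applies.
Haddad and Okafor both have date of most recent title Aug 16, 1995, so the next rule applies.
Among Haddad and Okafor, alphabetically by surname: Haddad before Okafor.
So Romero takes precedence.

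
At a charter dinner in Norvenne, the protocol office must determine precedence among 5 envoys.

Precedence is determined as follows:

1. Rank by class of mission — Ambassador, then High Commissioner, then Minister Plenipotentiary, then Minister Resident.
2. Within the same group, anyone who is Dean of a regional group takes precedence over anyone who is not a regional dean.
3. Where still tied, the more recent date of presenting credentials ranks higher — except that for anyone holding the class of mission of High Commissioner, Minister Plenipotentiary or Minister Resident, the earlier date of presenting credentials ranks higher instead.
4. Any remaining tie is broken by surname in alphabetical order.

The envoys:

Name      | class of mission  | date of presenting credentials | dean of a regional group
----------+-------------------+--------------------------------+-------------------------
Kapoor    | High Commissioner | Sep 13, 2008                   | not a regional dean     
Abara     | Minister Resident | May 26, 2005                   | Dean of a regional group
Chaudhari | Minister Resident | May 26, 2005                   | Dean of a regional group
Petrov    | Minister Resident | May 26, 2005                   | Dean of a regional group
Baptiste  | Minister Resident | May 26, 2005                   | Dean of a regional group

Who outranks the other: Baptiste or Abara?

Abara

By class of mission: Kapoor (High Commissioner); then Abara, Baptiste, Chaudhari and Petrov (Minister Resident).
Abara, Baptiste, Chaudhari and Petrov are each Dean of a regional group, so the next rule applies.
Abara, Baptiste, Chaudhari and Petrov all have date of presenting credentials May 26, 2005, so the next rule applies.
Among Abara, Baptiste, Chaudhari and Petrov, alphabetically by surname: Abara before Baptiste before Chaudhari before Petrov.
So Abara takes precedence.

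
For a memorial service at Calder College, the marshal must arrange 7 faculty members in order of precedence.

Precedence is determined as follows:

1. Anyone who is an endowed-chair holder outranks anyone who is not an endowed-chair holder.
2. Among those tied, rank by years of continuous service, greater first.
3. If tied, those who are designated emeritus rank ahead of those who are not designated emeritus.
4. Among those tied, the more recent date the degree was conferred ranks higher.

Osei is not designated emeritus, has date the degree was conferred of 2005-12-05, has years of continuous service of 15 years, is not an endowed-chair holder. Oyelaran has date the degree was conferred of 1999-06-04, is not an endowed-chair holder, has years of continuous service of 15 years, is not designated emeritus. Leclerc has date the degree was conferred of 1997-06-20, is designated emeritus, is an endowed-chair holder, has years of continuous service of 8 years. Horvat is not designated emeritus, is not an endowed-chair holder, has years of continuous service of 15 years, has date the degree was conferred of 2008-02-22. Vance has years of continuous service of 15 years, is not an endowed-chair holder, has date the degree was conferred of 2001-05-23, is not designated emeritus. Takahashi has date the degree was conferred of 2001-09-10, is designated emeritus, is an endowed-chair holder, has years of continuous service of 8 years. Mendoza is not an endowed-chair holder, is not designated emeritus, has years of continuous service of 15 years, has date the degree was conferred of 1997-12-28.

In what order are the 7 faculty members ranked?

Takahashi, Leclerc, Horvat, Osei, Vance, Oyelaran, Mendoza

By the first rule: Takahashi and Leclerc (both an endowed-chair holder); then Horvat, Osei, Vance, Oyelaran and Mendoza (each not an endowed-chair holder).
Takahashi and Leclerc both have years of continuous service 8 years, so the next rule applies.
Takahashi and Leclerc are each designated emeritus, so the next rule applies.
Among Takahashi and Leclerc, by date the degree was conferred (later first): Takahashi (2001-09-10) before Leclerc (1997-06-20).
Horvat, Osei, Vance, Oyelaran and Mendoza all have years of continuous service 15 years, so the next rule applies.
Horvat, Osei, Vance, Oyelaran and Mendoza are each not designated emeritus, so the next rule applies.
Among Horvat, Osei, Vance, Oyelaran and Mendoza, by date the degree was conferred (later first): Horvat (2008-02-22) before Osei (2005-12-05) before Vance (2001-05-23) before Oyelaran (1999-06-04) before Mendoza (1997-12-28).
Full order: Takahashi, Leclerc, Horvat, Osei, Vance, Oyelaran, Mendoza.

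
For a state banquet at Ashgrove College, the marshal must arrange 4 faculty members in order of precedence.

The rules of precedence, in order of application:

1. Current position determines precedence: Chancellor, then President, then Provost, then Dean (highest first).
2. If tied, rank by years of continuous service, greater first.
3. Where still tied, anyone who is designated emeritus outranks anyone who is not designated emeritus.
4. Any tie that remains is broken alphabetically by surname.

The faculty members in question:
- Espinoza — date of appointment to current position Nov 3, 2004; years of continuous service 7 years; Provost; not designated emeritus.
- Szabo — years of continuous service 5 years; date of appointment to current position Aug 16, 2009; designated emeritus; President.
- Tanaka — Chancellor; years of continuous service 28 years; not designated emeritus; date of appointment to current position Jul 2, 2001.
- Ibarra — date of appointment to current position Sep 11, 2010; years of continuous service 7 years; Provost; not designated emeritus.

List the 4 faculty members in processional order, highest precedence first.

By current position: Tanaka (Chancellor); then Szabo (President); then Espinoza and Ibarra (Provost).
Espinoza and Ibarra both have years of continuous service 7 years, so the next rule applies.
Espinoza and Ibarra are each not designated emeritus, so the next rule applies.
Among Espinoza and Ibarra, alphabetically by surname: Espinoza before Ibarra.
Full order: Tanaka, Szabo, Espinoza, Ibarra.

Tanaka, Szabo, Espinoza, Ibarra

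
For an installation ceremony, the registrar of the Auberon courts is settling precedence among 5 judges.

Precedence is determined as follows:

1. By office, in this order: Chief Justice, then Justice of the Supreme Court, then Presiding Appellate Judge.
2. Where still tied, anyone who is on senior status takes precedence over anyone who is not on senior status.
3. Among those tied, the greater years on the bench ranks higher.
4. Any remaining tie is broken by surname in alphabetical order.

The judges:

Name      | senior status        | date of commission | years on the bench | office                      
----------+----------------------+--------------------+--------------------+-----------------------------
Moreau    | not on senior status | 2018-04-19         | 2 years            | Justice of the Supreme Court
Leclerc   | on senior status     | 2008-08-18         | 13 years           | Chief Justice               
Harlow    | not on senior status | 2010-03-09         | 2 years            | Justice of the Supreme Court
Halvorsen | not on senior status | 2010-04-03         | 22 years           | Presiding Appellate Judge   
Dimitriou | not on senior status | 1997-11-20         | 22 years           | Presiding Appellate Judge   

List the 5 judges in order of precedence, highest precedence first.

Leclerc, Harlow, Moreau, Dimitriou, Halvorsen

By office: Leclerc (Chief Justice); then Harlow and Moreau (Justice of the Supreme Court); then Dimitriou and Halvorsen (Presiding Appellate Judge).
Harlow and Moreau are each not on senior status, so the next rule applies.
Harlow and Moreau both have years on the bench 2 years, so the next rule applies.
Among Harlow and Moreau, alphabetically by surname: Harlow before Moreau.
Dimitriou and Halvorsen are each not on senior status, so the next rule applies.
Dimitriou and Halvorsen both have years on the bench 22 years, so the next rule applies.
Among Dimitriou and Halvorsen, alphabetically by surname: Dimitriou before Halvorsen.
Full order: Leclerc, Harlow, Moreau, Dimitriou, Halvorsen.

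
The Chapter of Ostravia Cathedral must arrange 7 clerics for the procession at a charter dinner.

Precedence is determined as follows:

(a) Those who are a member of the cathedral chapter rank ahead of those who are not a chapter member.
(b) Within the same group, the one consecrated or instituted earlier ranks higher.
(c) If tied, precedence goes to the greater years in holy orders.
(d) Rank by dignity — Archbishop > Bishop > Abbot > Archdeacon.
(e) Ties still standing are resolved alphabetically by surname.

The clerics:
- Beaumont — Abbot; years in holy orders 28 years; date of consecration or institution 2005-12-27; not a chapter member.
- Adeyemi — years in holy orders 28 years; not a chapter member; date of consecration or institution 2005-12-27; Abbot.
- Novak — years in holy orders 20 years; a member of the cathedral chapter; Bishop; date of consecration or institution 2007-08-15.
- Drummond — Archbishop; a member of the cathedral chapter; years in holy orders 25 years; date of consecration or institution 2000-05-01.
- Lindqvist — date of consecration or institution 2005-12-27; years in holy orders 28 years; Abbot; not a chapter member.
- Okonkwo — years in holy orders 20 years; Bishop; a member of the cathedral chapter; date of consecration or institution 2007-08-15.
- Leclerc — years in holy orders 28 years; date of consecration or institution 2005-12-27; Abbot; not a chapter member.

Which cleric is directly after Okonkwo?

Adeyemi

By the first rule: Drummond, Novak and Okonkwo (each a member of the cathedral chapter); then Adeyemi, Beaumont, Leclerc and Lindqvist (each not a chapter member).
Among Drummond, Novak and Okonkwo, by date of consecration or institution (earlier first): Drummond (2000-05-01) before Novak and Okonkwo (2007-08-15).
Novak and Okonkwo both have years in holy orders 20 years, so the next rule applies.
Novak and Okonkwo are each Bishop, so the next rule applies.
Among Novak and Okonkwo, alphabetically by surname: Novak before Okonkwo.
Adeyemi, Beaumont, Leclerc and Lindqvist all have date of consecration or institution 2005-12-27, so the next rule applies.
Adeyemi, Beaumont, Leclerc and Lindqvist all have years in holy orders 28 years, so the next rule applies.
Adeyemi, Beaumont, Leclerc and Lindqvist are each Abbot, so the next rule applies.
Among Adeyemi, Beaumont, Leclerc and Lindqvist, alphabetically by surname: Adeyemi before Beaumont before Leclerc before Lindqvist.
Order: Drummond, Novak, Okonkwo, Adeyemi, Beaumont, Leclerc, Lindqvist.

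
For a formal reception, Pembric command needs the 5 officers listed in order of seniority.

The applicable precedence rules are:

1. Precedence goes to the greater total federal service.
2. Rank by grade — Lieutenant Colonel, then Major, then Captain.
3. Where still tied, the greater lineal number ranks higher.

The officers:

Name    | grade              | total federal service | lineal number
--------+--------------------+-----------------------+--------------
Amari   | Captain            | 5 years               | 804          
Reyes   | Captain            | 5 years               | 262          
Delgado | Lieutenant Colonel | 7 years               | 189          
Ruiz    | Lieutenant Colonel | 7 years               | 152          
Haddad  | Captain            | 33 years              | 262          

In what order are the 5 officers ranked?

Haddad, Delgado, Ruiz, Amari, Reyes

By total federal service (higher first): Haddad (33 years); then Delgado and Ruiz (both 7 years); then Amari and Reyes (both 5 years).
Delgado and Ruiz are each Lieutenant Colonel, so the next rule applies.
Among Delgado and Ruiz, by lineal number (higher first): Delgado (189) before Ruiz (152).
Amari and Reyes are each Captain, so the next rule applies.
Among Amari and Reyes, by lineal number (higher first): Amari (804) before Reyes (262).
Full order: Haddad, Delgado, Ruiz, Amari, Reyes.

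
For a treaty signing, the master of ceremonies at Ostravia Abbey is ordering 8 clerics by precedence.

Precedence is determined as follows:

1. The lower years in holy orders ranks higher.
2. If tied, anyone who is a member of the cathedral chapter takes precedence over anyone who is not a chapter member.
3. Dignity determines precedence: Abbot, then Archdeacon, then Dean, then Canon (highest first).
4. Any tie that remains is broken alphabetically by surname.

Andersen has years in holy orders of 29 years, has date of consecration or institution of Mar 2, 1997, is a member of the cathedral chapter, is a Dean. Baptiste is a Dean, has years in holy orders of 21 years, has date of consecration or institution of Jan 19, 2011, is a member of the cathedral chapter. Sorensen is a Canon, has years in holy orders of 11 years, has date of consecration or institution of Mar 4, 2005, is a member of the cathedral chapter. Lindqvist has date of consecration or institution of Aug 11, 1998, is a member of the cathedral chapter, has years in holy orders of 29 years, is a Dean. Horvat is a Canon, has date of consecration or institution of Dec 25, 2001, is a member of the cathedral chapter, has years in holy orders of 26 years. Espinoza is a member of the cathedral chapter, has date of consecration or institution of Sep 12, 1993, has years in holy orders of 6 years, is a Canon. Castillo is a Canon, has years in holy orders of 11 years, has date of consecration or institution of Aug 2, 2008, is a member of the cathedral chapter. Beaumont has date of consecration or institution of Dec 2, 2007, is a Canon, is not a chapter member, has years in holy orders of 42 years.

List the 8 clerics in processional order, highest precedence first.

By years in holy orders (lower first): Espinoza (6 years); then Castillo and Sorensen (both 11 years); then Baptiste (21 years); then Horvat (26 years); then Andersen and Lindqvist (both 29 years); then Beaumont (42 years).
Castillo and Sorensen are each a member of the cathedral chapter, so the next rule applies.
Castillo and Sorensen are each Canon, so the next rule applies.
Among Castillo and Sorensen, alphabetically by surname: Castillo before Sorensen.
Andersen and Lindqvist are each a member of the cathedral chapter, so the next rule applies.
Andersen and Lindqvist are each Dean, so the next rule applies.
Among Andersen and Lindqvist, alphabetically by surname: Andersen before Lindqvist.
Full order: Espinoza, Castillo, Sorensen, Baptiste, Horvat, Andersen, Lindqvist, Beaumont.

Espinoza, Castillo, Sorensen, Baptiste, Horvat, Andersen, Lindqvist, Beaumont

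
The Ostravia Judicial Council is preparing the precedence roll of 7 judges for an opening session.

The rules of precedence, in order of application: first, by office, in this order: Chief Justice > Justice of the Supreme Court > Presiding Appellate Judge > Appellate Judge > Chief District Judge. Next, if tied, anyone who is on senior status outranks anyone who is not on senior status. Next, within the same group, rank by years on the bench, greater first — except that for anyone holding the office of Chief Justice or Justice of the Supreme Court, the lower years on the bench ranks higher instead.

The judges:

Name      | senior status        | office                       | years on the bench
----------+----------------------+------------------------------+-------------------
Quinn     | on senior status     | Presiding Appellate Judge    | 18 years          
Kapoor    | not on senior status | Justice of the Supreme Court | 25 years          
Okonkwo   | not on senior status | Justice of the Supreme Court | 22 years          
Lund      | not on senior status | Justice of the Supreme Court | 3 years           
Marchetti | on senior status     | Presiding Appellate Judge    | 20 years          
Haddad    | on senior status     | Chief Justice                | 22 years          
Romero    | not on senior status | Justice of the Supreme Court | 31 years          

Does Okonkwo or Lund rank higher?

Lund

By office: Haddad (Chief Justice); then Lund, Okonkwo, Kapoor and Romero (Justice of the Supreme Court); then Marchetti and Quinn (Presiding Appellate Judge).
Lund, Okonkwo, Kapoor and Romero are each not on senior status, so the next rule applies.
Among Lund, Okonkwo, Kapoor and Romero, by years on the bench (lower first) (reversed rule for this group): Lund (3 years) before Okonkwo (22 years) before Kapoor (25 years) before Romero (31 years).
Marchetti and Quinn are each on senior status, so the next rule applies.
Among Marchetti and Quinn, by years on the bench (higher first): Marchetti (20 years) before Quinn (18 years).
So Lund takes precedence.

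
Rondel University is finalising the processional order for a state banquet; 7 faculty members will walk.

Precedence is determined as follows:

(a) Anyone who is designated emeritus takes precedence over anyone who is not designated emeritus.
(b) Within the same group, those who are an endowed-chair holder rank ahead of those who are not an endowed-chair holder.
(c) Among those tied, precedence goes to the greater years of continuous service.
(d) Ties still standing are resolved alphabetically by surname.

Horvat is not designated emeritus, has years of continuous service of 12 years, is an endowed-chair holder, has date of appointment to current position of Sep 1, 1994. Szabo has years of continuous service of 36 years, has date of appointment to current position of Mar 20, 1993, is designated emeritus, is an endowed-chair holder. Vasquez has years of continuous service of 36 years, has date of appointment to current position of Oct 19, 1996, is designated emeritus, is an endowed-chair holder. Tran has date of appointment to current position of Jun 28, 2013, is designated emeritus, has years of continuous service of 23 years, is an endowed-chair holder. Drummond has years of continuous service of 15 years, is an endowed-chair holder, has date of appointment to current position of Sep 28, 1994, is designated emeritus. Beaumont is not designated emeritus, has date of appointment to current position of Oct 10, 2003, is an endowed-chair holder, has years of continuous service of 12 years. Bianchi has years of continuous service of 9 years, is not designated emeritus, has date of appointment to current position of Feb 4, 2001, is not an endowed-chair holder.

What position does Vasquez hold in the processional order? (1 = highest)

2

By the first rule: Szabo, Vasquez, Tran and Drummond (each designated emeritus); then Beaumont, Horvat and Bianchi (each not designated emeritus).
Szabo, Vasquez, Tran and Drummond are each an endowed-chair holder, so the next rule applies.
Among Szabo, Vasquez, Tran and Drummond, by years of continuous service (higher first): Szabo and Vasquez (36 years) before Tran (23 years) before Drummond (15 years).
Among Szabo and Vasquez, alphabetically by surname: Szabo before Vasquez.
Among Beaumont, Horvat and Bianchi, an endowed-chair holder before not an endowed-chair holder: Beaumont and Horvat (an endowed-chair holder) before Bianchi (not an endowed-chair holder).
Beaumont and Horvat both have years of continuous service 12 years, so the next rule applies.
Among Beaumont and Horvat, alphabetically by surname: Beaumont before Horvat.
Order: Szabo, Vasquez, Tran, Drummond, Beaumont, Horvat, Bianchi. So position 2.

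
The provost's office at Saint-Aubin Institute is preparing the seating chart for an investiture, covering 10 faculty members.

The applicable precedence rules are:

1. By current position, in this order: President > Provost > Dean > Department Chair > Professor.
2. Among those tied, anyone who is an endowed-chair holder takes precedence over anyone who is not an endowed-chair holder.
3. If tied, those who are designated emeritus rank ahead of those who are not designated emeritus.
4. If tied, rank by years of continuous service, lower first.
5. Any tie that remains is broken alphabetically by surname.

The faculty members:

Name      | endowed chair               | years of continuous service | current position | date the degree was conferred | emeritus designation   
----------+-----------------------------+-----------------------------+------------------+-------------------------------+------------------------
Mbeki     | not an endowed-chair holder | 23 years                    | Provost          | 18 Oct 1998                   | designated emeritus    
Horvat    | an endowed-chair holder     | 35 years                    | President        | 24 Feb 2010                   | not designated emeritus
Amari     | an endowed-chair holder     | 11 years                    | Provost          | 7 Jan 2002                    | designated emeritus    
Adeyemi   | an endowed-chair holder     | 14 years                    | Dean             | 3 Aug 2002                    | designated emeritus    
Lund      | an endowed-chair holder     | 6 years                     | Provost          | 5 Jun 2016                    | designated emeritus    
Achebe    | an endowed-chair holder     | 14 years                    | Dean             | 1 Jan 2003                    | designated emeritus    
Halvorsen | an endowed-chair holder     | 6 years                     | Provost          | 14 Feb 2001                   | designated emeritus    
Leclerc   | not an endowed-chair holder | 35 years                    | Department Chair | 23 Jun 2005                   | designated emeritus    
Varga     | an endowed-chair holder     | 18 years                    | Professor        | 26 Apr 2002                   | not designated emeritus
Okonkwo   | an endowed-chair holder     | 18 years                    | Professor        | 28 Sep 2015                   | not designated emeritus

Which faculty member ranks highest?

Horvat

By current position: Horvat (President); then Halvorsen, Lund, Amari and Mbeki (Provost); then Achebe and Adeyemi (Dean); then Leclerc (Department Chair); then Okonkwo and Varga (Professor).
Among Halvorsen, Lund, Amari and Mbeki, an endowed-chair holder before not an endowed-chair holder: Halvorsen, Lund and Amari (an endowed-chair holder) before Mbeki (not an endowed-chair holder).
Halvorsen, Lund and Amari are each designated emeritus, so the next rule applies.
Among Halvorsen, Lund and Amari, by years of continuous service (lower first): Halvorsen and Lund (6 years) before Amari (11 years).
Among Halvorsen and Lund, alphabetically by surname: Halvorsen before Lund.
Achebe and Adeyemi are each an endowed-chair holder, so the next rule applies.
Achebe and Adeyemi are each designated emeritus, so the next rule applies.
Achebe and Adeyemi both have years of continuous service 14 years, so the next rule applies.
Among Achebe and Adeyemi, alphabetically by surname: Achebe before Adeyemi.
Okonkwo and Varga are each an endowed-chair holder, so the next rule applies.
Okonkwo and Varga are each not designated emeritus, so the next rule applies.
Okonkwo and Varga both have years of continuous service 18 years, so the next rule applies.
Among Okonkwo and Varga, alphabetically by surname: Okonkwo before Varga.
Order: Horvat, Halvorsen, Lund, Amari, Mbeki, Achebe, Adeyemi, Leclerc, Okonkwo, Varga.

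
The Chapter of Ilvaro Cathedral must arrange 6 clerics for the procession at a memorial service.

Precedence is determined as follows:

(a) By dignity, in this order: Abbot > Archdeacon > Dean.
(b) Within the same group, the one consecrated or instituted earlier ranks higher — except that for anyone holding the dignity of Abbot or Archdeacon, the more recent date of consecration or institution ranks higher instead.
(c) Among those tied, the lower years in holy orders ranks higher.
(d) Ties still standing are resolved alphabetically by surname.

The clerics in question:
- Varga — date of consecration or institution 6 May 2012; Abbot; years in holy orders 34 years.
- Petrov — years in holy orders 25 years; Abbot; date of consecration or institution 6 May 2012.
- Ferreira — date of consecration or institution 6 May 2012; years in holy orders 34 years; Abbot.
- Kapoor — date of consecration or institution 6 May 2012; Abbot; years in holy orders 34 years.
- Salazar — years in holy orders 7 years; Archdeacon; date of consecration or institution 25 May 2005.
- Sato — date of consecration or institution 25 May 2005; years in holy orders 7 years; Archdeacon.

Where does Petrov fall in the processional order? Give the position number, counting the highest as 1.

By dignity: Petrov, Ferreira, Kapoor and Varga (Abbot); then Salazar and Sato (Archdeacon).
Petrov, Ferreira, Kapoor and Varga all have date of consecration or institution 6 May 2012, so the next rule applies.
Among Petrov, Ferreira, Kapoor and Varga, by years in holy orders (lower first): Petrov (25 years) before Ferreira, Kapoor and Varga (34 years).
Among Ferreira, Kapoor and Varga, alphabetically by surname: Ferreira before Kapoor before Varga.
Salazar and Sato both have date of consecration or institution 25 May 2005, so the next rule applies.
Salazar and Sato both have years in holy orders 7 years, so the next rule applies.
Among Salazar and Sato, alphabetically by surname: Salazar before Sato.
Order: Petrov, Ferreira, Kapoor, Varga, Salazar, Sato. So position 1.

1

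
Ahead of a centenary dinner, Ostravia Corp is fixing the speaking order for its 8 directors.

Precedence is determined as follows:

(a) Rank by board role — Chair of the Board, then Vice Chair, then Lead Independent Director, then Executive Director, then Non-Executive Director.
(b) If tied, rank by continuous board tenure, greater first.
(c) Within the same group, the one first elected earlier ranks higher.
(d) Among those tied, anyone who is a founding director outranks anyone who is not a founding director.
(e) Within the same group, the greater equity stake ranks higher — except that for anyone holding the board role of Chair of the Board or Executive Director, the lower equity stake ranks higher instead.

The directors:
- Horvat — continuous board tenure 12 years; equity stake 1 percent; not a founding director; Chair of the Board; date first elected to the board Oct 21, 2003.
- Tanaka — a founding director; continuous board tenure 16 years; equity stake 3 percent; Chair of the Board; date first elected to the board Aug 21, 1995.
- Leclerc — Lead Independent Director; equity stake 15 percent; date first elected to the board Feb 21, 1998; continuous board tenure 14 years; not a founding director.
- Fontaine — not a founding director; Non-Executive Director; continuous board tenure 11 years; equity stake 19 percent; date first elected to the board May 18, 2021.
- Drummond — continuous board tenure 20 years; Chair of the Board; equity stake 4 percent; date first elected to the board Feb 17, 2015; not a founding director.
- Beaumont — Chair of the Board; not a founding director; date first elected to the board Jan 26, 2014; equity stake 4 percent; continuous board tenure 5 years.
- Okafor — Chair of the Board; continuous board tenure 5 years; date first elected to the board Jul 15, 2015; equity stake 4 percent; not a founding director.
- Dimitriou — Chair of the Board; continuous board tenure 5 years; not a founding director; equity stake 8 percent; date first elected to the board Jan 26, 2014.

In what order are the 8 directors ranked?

By board role: Drummond, Tanaka, Horvat, Beaumont, Dimitriou and Okafor (Chair of the Board); then Leclerc (Lead Independent Director); then Fontaine (Non-Executive Director).
Among Drummond, Tanaka, Horvat, Beaumont, Dimitriou and Okafor, by continuous board tenure (higher first): Drummond (20 years) before Tanaka (16 years) before Horvat (12 years) before Beaumont, Dimitriou and Okafor (5 years).
Among Beaumont, Dimitriou and Okafor, by date first elected to the board (earlier first): Beaumont and Dimitriou (Jan 26, 2014) before Okafor (Jul 15, 2015).
Beaumont and Dimitriou are each not a founding director, so the next rule applies.
Among Beaumont and Dimitriou, by equity stake (lower first) (reversed rule for this group): Beaumont (4 percent) before Dimitriou (8 percent).
Full order: Drummond, Tanaka, Horvat, Beaumont, Dimitriou, Okafor, Leclerc, Fontaine.

Drummond, Tanaka, Horvat, Beaumont, Dimitriou, Okafor, Leclerc, Fontaine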